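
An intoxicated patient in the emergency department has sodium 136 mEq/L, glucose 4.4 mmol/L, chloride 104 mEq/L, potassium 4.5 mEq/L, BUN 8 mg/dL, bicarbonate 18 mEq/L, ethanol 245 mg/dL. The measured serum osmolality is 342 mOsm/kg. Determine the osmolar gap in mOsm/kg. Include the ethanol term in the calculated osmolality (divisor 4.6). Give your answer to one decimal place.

Calculated osmolality = 2·Na + glucose + BUN/2.8 + ethanol/4.6
= 2·136 + 4.4 + 8/2.8 + 245/4.6
= 272 + 4.40 + 2.86 + 53.26
= 332.52 mOsm/kg ≈ 332.5 mOsm/kg
Osmolar gap = measured − calculated = 342 − 332.5 = 9.5 mOsm/kg

9.5 mOsm/kg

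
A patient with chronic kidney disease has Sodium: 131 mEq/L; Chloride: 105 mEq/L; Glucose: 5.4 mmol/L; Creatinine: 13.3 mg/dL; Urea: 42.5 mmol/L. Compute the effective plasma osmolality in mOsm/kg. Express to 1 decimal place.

267.4 mOsm/kg

Effective osmolality excludes urea (freely permeant across cell membranes):
2·Na + glucose
= 2·131 + 5.4
= 262 + 5.4
= 267.4 mOsm/kg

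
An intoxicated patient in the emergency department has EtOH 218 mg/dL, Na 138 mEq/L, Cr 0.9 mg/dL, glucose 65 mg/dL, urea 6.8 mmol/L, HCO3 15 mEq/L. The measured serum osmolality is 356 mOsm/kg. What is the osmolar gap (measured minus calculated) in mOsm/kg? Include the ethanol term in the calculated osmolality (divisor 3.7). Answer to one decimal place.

10.7 mOsm/kg

Calculated osmolality = 2·Na + glucose/18 + urea + ethanol/3.7
= 2·138 + 65/18 + 6.8 + 218/3.7
= 276 + 3.61 + 6.80 + 58.92
= 345.33 mOsm/kg ≈ 345.3 mOsm/kg
Osmolar gap = measured − calculated = 356 − 345.3 = 10.7 mOsm/kg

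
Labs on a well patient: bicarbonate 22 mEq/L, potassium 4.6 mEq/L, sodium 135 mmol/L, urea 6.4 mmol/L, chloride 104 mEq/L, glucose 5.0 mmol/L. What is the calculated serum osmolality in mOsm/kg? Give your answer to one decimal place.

281.4 mOsm/kg

Calculated osmolality = 2·Na + glucose + urea
= 2·135 + 5 + 6.4
= 270 + 5 + 6.40
= 281.4 mOsm/kg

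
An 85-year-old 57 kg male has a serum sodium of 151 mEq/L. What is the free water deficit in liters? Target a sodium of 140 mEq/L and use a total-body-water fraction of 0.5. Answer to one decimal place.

TBW = 0.5 · 57 = 28.5 L
Free water deficit = TBW · (Na/140 − 1)
= 28.5 · (151/140 − 1)
= 28.5 · 0.0786
= 2.24 L

2.2 L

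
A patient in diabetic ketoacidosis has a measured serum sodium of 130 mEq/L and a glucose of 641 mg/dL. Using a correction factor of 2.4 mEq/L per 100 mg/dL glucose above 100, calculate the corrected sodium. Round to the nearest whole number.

143 mEq/L

Corrected Na = measured Na + 2.4 · (glucose − 100)/100
= 130 + 2.4 · (641 − 100)/100
= 130 + 13
= 143 mEq/L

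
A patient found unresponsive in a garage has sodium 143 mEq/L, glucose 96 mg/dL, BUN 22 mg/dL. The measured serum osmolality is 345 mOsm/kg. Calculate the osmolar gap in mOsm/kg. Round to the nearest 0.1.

Calculated osmolality = 2·Na + glucose/18 + BUN/2.8
= 2·143 + 96/18 + 22/2.8
= 286 + 5.33 + 7.86
= 299.19 mOsm/kg ≈ 299.2 mOsm/kg
Osmolar gap = measured − calculated = 345 − 299.2 = 45.8 mOsm/kg

45.8 mOsm/kg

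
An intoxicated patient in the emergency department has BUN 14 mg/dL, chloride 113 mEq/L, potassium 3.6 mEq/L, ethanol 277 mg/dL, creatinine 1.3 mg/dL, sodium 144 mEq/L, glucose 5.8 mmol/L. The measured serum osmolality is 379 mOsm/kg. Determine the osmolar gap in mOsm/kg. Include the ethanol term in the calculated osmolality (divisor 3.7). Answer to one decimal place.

Calculated osmolality = 2·Na + glucose + BUN/2.8 + ethanol/3.7
= 2·144 + 5.8 + 14/2.8 + 277/3.7
= 288 + 5.80 + 5 + 74.86
= 373.66 mOsm/kg ≈ 373.7 mOsm/kg
Osmolar gap = measured − calculated = 379 − 373.7 = 5.3 mOsm/kg

5.3 mOsm/kg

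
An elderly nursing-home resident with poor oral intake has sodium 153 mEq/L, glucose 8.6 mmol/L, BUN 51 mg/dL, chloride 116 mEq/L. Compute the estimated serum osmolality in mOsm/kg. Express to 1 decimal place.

332.8 mOsm/kg

Calculated osmolality = 2·Na + glucose + BUN/2.8
= 2·153 + 8.6 + 51/2.8
= 306 + 8.60 + 18.21
= 332.81 mOsm/kg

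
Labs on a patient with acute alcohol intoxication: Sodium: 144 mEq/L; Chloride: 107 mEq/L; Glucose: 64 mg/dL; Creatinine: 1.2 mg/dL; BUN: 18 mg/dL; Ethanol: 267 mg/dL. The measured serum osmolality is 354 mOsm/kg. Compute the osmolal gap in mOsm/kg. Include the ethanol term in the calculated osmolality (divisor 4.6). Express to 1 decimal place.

Calculated osmolality = 2·Na + glucose/18 + BUN/2.8 + ethanol/4.6
= 2·144 + 64/18 + 18/2.8 + 267/4.6
= 288 + 3.56 + 6.43 + 58.04
= 356.03 mOsm/kg ≈ 356.0 mOsm/kg
Osmolar gap = measured − calculated = 354 − 356.0 = -2.0 mOsm/kg

-2.0 mOsm/kg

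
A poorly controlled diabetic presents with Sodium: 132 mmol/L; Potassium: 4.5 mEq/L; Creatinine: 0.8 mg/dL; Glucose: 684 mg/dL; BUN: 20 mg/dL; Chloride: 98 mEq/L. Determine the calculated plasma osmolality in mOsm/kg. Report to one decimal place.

309.1 mOsm/kg

Calculated osmolality = 2·Na + glucose/18 + BUN/2.8
= 2·132 + 684/18 + 20/2.8
= 264 + 38 + 7.14
= 309.14 mOsm/kg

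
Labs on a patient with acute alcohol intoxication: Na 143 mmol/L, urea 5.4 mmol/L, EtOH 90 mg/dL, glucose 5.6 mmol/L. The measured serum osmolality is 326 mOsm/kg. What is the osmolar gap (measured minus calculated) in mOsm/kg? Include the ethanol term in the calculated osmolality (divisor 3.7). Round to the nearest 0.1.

4.7 mOsm/kg

Calculated osmolality = 2·Na + glucose + urea + ethanol/3.7
= 2·143 + 5.6 + 5.4 + 90/3.7
= 286 + 5.60 + 5.40 + 24.32
= 321.32 mOsm/kg ≈ 321.3 mOsm/kg
Osmolar gap = measured − calculated = 326 − 321.3 = 4.7 mOsm/kg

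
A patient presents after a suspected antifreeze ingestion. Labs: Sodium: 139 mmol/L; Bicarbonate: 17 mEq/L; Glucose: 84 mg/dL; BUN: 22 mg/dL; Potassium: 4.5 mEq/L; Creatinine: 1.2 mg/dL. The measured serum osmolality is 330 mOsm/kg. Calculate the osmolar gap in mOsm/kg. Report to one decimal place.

39.5 mOsm/kg

Calculated osmolality = 2·Na + glucose/18 + BUN/2.8
= 2·139 + 84/18 + 22/2.8
= 278 + 4.67 + 7.86
= 290.53 mOsm/kg ≈ 290.5 mOsm/kg
Osmolar gap = measured − calculated = 330 − 290.5 = 39.5 mOsm/kg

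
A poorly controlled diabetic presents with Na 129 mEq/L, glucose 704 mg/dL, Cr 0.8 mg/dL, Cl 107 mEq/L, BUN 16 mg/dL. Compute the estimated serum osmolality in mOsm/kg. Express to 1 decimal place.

Calculated osmolality = 2·Na + glucose/18 + BUN/2.8
= 2·129 + 704/18 + 16/2.8
= 258 + 39.11 + 5.71
= 302.82 mOsm/kg

302.8 mOsm/kg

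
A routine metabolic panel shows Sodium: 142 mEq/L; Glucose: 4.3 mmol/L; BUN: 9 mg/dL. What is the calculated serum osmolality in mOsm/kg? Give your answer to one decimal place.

291.5 mOsm/kg

Calculated osmolality = 2·Na + glucose + BUN/2.8
= 2·142 + 4.3 + 9/2.8
= 284 + 4.30 + 3.21
= 291.51 mOsm/kg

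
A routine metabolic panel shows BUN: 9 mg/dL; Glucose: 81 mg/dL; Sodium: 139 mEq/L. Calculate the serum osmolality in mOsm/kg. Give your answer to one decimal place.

Calculated osmolality = 2·Na + glucose/18 + BUN/2.8
= 2·139 + 81/18 + 9/2.8
= 278 + 4.50 + 3.21
= 285.71 mOsm/kg

285.7 mOsm/kg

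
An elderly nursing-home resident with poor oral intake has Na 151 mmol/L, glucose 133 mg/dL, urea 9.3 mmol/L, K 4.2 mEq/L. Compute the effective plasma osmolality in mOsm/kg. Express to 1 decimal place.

Effective osmolality excludes urea (freely permeant across cell membranes):
2·Na + glucose/18
= 2·151 + 133/18
= 302 + 7.39
= 309.39 mOsm/kg

309.4 mOsm/kg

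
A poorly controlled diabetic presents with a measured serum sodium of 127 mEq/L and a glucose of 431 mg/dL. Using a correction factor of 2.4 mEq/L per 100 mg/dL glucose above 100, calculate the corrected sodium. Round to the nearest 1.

135 mEq/L

Corrected Na = measured Na + 2.4 · (glucose − 100)/100
= 127 + 2.4 · (431 − 100)/100
= 127 + 7.9
= 134.9 mEq/L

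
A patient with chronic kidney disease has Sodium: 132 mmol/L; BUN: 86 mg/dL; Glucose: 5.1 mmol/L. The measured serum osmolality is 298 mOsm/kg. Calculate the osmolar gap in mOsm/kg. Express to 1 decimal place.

-1.8 mOsm/kg

Calculated osmolality = 2·Na + glucose + BUN/2.8
= 2·132 + 5.1 + 86/2.8
= 264 + 5.10 + 30.71
= 299.81 mOsm/kg ≈ 299.8 mOsm/kg
Osmolar gap = measured − calculated = 298 − 299.8 = -1.8 mOsm/kg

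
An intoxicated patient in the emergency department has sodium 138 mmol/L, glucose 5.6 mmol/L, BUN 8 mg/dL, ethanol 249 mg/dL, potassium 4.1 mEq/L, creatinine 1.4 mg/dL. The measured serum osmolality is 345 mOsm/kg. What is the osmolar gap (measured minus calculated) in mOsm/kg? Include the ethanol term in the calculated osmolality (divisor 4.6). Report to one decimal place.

6.4 mOsm/kg

Calculated osmolality = 2·Na + glucose + BUN/2.8 + ethanol/4.6
= 2·138 + 5.6 + 8/2.8 + 249/4.6
= 276 + 5.60 + 2.86 + 54.13
= 338.59 mOsm/kg ≈ 338.6 mOsm/kg
Osmolar gap = measured − calculated = 345 − 338.6 = 6.4 mOsm/kg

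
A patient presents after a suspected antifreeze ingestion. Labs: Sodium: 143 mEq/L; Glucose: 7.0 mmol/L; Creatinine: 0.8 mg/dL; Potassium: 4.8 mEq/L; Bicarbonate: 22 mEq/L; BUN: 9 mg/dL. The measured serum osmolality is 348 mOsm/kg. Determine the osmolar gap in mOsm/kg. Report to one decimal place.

51.8 mOsm/kg

Calculated osmolality = 2·Na + glucose + BUN/2.8
= 2·143 + 7 + 9/2.8
= 286 + 7 + 3.21
= 296.21 mOsm/kg ≈ 296.2 mOsm/kg
Osmolar gap = measured − calculated = 348 − 296.2 = 51.8 mOsm/kg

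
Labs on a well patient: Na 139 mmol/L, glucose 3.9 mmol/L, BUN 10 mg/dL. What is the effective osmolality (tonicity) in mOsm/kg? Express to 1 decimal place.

Effective osmolality excludes urea (freely permeant across cell membranes):
2·Na + glucose
= 2·139 + 3.9
= 278 + 3.9
= 281.9 mOsm/kg

281.9 mOsm/kg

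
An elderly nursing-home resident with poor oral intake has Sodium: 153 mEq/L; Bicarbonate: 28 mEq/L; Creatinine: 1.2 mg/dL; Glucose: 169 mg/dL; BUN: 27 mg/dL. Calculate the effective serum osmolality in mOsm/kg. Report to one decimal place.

Effective osmolality excludes urea (freely permeant across cell membranes):
2·Na + glucose/18
= 2·153 + 169/18
= 306 + 9.39
= 315.39 mOsm/kg

315.4 mOsm/kg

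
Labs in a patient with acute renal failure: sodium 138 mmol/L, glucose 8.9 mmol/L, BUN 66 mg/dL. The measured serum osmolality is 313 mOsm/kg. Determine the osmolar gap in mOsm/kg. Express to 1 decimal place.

Calculated osmolality = 2·Na + glucose + BUN/2.8
= 2·138 + 8.9 + 66/2.8
= 276 + 8.90 + 23.57
= 308.47 mOsm/kg ≈ 308.5 mOsm/kg
Osmolar gap = measured − calculated = 313 − 308.5 = 4.5 mOsm/kg

4.5 mOsm/kg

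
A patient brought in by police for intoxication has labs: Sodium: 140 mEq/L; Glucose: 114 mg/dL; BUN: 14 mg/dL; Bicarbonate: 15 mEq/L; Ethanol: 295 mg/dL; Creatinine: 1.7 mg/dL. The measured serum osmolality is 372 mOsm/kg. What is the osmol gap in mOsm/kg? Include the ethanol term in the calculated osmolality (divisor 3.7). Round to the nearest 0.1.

0.9 mOsm/kg

Calculated osmolality = 2·Na + glucose/18 + BUN/2.8 + ethanol/3.7
= 2·140 + 114/18 + 14/2.8 + 295/3.7
= 280 + 6.33 + 5 + 79.73
= 371.06 mOsm/kg ≈ 371.1 mOsm/kg
Osmolar gap = measured − calculated = 372 − 371.1 = 0.9 mOsm/kg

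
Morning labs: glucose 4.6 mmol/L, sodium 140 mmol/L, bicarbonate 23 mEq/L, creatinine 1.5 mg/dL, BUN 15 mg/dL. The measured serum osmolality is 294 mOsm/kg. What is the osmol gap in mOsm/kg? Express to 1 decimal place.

4.0 mOsm/kg

Calculated osmolality = 2·Na + glucose + BUN/2.8
= 2·140 + 4.6 + 15/2.8
= 280 + 4.60 + 5.36
= 289.96 mOsm/kg ≈ 290.0 mOsm/kg
Osmolar gap = measured − calculated = 294 − 290.0 = 4.0 mOsm/kg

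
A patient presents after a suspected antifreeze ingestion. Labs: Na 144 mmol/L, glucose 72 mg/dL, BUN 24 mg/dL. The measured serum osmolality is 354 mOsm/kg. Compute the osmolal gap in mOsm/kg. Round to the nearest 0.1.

53.4 mOsm/kg

Calculated osmolality = 2·Na + glucose/18 + BUN/2.8
= 2·144 + 72/18 + 24/2.8
= 288 + 4 + 8.57
= 300.57 mOsm/kg ≈ 300.6 mOsm/kg
Osmolar gap = measured − calculated = 354 − 300.6 = 53.4 mOsm/kg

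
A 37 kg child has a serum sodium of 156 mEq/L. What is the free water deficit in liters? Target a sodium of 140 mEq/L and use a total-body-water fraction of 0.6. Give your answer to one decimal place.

TBW = 0.6 · 37 = 22.2 L
Free water deficit = TBW · (Na/140 − 1)
= 22.2 · (156/140 − 1)
= 22.2 · 0.1143
= 2.54 L

2.5 L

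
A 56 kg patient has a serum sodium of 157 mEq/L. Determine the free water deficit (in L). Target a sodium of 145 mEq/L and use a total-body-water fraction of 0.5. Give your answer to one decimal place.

TBW = 0.5 · 56 = 28 L
Free water deficit = TBW · (Na/145 − 1)
= 28 · (157/145 − 1)
= 28 · 0.0828
= 2.32 L

2.3 L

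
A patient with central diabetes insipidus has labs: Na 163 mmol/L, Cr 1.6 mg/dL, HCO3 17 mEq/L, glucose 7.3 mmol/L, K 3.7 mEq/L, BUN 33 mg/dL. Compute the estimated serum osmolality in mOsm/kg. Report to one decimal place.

345.1 mOsm/kg

Calculated osmolality = 2·Na + glucose + BUN/2.8
= 2·163 + 7.3 + 33/2.8
= 326 + 7.30 + 11.79
= 345.09 mOsm/kg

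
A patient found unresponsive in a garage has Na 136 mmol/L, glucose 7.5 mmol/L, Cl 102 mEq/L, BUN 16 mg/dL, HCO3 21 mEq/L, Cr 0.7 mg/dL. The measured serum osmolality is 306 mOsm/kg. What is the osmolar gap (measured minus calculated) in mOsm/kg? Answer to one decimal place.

Calculated osmolality = 2·Na + glucose + BUN/2.8
= 2·136 + 7.5 + 16/2.8
= 272 + 7.50 + 5.71
= 285.21 mOsm/kg ≈ 285.2 mOsm/kg
Osmolar gap = measured − calculated = 306 − 285.2 = 20.8 mOsm/kg

20.8 mOsm/kg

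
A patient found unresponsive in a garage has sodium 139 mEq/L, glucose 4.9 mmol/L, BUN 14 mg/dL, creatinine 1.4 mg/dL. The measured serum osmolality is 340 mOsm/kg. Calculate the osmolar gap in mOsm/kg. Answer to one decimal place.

Calculated osmolality = 2·Na + glucose + BUN/2.8
= 2·139 + 4.9 + 14/2.8
= 278 + 4.90 + 5
= 287.9 mOsm/kg ≈ 287.9 mOsm/kg
Osmolar gap = measured − calculated = 340 − 287.9 = 52.1 mOsm/kg

52.1 mOsm/kg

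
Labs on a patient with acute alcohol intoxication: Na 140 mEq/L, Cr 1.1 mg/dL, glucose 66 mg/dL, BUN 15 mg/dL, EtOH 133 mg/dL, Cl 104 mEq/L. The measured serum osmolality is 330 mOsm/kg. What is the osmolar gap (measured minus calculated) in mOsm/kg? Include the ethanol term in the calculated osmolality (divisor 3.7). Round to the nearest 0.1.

5.0 mOsm/kg

Calculated osmolality = 2·Na + glucose/18 + BUN/2.8 + ethanol/3.7
= 2·140 + 66/18 + 15/2.8 + 133/3.7
= 280 + 3.67 + 5.36 + 35.95
= 324.98 mOsm/kg ≈ 325.0 mOsm/kg
Osmolar gap = measured − calculated = 330 − 325.0 = 5.0 mOsm/kg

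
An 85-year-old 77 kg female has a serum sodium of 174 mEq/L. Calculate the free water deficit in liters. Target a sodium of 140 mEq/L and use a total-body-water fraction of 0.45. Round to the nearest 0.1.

TBW = 0.45 · 77 = 34.65 L
Free water deficit = TBW · (Na/140 − 1)
= 34.65 · (174/140 − 1)
= 34.65 · 0.2429
= 8.42 L

8.4 L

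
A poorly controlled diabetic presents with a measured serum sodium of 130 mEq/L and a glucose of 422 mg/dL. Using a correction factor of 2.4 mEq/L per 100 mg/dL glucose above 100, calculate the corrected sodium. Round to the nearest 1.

138 mEq/L

Corrected Na = measured Na + 2.4 · (glucose − 100)/100
= 130 + 2.4 · (422 − 100)/100
= 130 + 7.7
= 137.7 mEq/L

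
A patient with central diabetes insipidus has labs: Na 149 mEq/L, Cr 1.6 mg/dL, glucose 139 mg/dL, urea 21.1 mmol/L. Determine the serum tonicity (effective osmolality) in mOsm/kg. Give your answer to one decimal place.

Effective osmolality excludes urea (freely permeant across cell membranes):
2·Na + glucose/18
= 2·149 + 139/18
= 298 + 7.72
= 305.72 mOsm/kg

305.7 mOsm/kg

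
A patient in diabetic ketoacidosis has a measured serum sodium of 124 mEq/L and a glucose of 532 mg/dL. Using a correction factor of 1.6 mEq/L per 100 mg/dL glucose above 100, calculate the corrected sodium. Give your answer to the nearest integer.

131 mEq/L

Corrected Na = measured Na + 1.6 · (glucose − 100)/100
= 124 + 1.6 · (532 − 100)/100
= 124 + 6.9
= 130.9 mEq/L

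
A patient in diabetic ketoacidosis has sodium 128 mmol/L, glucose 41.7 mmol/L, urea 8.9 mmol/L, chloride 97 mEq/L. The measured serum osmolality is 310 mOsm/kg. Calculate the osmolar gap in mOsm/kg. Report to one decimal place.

3.4 mOsm/kg

Calculated osmolality = 2·Na + glucose + urea
= 2·128 + 41.7 + 8.9
= 256 + 41.70 + 8.90
= 306.6 mOsm/kg ≈ 306.6 mOsm/kg
Osmolar gap = measured − calculated = 310 − 306.6 = 3.4 mOsm/kg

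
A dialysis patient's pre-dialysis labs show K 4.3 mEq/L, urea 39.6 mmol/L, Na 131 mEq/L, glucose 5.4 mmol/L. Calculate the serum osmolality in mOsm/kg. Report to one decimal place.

Calculated osmolality = 2·Na + glucose + urea
= 2·131 + 5.4 + 39.6
= 262 + 5.40 + 39.60
= 307 mOsm/kg

307.0 mOsm/kg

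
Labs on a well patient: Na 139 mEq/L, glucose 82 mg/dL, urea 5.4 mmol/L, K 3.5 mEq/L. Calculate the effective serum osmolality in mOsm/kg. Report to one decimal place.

282.6 mOsm/kg

Effective osmolality excludes urea (freely permeant across cell membranes):
2·Na + glucose/18
= 2·139 + 82/18
= 278 + 4.56
= 282.56 mOsm/kg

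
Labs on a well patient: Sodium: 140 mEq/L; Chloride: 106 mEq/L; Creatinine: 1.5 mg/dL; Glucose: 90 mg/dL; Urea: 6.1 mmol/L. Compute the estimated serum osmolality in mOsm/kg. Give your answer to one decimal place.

Calculated osmolality = 2·Na + glucose/18 + urea
= 2·140 + 90/18 + 6.1
= 280 + 5 + 6.10
= 291.1 mOsm/kg

291.1 mOsm/kg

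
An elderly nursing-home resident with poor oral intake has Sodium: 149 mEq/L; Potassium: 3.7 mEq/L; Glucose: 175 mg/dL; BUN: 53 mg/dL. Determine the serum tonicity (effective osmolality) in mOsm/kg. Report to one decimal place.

Effective osmolality excludes urea (freely permeant across cell membranes):
2·Na + glucose/18
= 2·149 + 175/18
= 298 + 9.72
= 307.72 mOsm/kg

307.7 mOsm/kg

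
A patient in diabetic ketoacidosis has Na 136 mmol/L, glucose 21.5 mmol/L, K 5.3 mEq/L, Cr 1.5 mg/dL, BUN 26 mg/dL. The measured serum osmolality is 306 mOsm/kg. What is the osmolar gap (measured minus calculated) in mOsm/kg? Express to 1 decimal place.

3.2 mOsm/kg

Calculated osmolality = 2·Na + glucose + BUN/2.8
= 2·136 + 21.5 + 26/2.8
= 272 + 21.50 + 9.29
= 302.79 mOsm/kg ≈ 302.8 mOsm/kg
Osmolar gap = measured − calculated = 306 − 302.8 = 3.2 mOsm/kg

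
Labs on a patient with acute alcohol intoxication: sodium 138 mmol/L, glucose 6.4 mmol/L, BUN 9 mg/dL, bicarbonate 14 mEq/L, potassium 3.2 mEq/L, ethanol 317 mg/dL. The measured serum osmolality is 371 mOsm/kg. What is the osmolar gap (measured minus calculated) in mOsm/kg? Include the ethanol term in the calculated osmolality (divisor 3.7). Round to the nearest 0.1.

-0.3 mOsm/kg

Calculated osmolality = 2·Na + glucose + BUN/2.8 + ethanol/3.7
= 2·138 + 6.4 + 9/2.8 + 317/3.7
= 276 + 6.40 + 3.21 + 85.68
= 371.29 mOsm/kg ≈ 371.3 mOsm/kg
Osmolar gap = measured − calculated = 371 − 371.3 = -0.3 mOsm/kg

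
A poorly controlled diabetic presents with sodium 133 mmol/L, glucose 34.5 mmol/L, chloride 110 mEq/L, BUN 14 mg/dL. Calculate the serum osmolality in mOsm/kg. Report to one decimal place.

305.5 mOsm/kg

Calculated osmolality = 2·Na + glucose + BUN/2.8
= 2·133 + 34.5 + 14/2.8
= 266 + 34.50 + 5
= 305.5 mOsm/kg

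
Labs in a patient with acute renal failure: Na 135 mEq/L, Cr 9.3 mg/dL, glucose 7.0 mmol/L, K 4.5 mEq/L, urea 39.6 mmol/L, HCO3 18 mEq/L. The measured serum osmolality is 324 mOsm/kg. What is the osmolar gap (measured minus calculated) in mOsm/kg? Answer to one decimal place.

Calculated osmolality = 2·Na + glucose + urea
= 2·135 + 7 + 39.6
= 270 + 7 + 39.60
= 316.6 mOsm/kg ≈ 316.6 mOsm/kg
Osmolar gap = measured − calculated = 324 − 316.6 = 7.4 mOsm/kg

7.4 mOsm/kg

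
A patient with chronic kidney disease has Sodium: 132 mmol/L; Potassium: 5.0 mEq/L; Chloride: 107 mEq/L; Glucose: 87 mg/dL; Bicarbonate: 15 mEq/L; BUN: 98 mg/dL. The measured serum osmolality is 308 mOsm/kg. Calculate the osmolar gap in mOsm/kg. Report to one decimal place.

Calculated osmolality = 2·Na + glucose/18 + BUN/2.8
= 2·132 + 87/18 + 98/2.8
= 264 + 4.83 + 35
= 303.83 mOsm/kg ≈ 303.8 mOsm/kg
Osmolar gap = measured − calculated = 308 − 303.8 = 4.2 mOsm/kg

4.2 mOsm/kg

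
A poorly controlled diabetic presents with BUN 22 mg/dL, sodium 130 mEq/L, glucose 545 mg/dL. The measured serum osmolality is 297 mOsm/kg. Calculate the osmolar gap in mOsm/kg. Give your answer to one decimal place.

-1.1 mOsm/kg

Calculated osmolality = 2·Na + glucose/18 + BUN/2.8
= 2·130 + 545/18 + 22/2.8
= 260 + 30.28 + 7.86
= 298.14 mOsm/kg ≈ 298.1 mOsm/kg
Osmolar gap = measured − calculated = 297 − 298.1 = -1.1 mOsm/kg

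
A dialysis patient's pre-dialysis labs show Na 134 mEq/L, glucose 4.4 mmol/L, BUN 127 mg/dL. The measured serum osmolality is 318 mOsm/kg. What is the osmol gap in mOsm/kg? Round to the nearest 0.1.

0.2 mOsm/kg

Calculated osmolality = 2·Na + glucose + BUN/2.8
= 2·134 + 4.4 + 127/2.8
= 268 + 4.40 + 45.36
= 317.76 mOsm/kg ≈ 317.8 mOsm/kg
Osmolar gap = measured − calculated = 318 − 317.8 = 0.2 mOsm/kg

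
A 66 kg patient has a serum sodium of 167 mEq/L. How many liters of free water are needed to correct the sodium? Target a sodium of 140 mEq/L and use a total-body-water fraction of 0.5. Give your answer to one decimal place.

6.4 L

TBW = 0.5 · 66 = 33 L
Free water deficit = TBW · (Na/140 − 1)
= 33 · (167/140 − 1)
= 33 · 0.1929
= 6.37 L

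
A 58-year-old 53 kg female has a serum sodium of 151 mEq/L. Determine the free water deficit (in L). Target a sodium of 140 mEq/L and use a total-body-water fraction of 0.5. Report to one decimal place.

TBW = 0.5 · 53 = 26.5 L
Free water deficit = TBW · (Na/140 − 1)
= 26.5 · (151/140 − 1)
= 26.5 · 0.0786
= 2.08 L

2.1 L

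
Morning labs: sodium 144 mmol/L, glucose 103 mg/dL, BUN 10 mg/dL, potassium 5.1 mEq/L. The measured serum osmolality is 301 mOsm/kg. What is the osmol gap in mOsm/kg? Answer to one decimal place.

3.7 mOsm/kg

Calculated osmolality = 2·Na + glucose/18 + BUN/2.8
= 2·144 + 103/18 + 10/2.8
= 288 + 5.72 + 3.57
= 297.29 mOsm/kg ≈ 297.3 mOsm/kg
Osmolar gap = measured − calculated = 301 − 297.3 = 3.7 mOsm/kg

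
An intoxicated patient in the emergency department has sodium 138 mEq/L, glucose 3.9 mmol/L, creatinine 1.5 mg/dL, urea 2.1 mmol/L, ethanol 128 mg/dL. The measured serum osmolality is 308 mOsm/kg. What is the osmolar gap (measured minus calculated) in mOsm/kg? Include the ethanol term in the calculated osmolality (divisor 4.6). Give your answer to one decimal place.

Calculated osmolality = 2·Na + glucose + urea + ethanol/4.6
= 2·138 + 3.9 + 2.1 + 128/4.6
= 276 + 3.90 + 2.10 + 27.83
= 309.83 mOsm/kg ≈ 309.8 mOsm/kg
Osmolar gap = measured − calculated = 308 − 309.8 = -1.8 mOsm/kg

-1.8 mOsm/kg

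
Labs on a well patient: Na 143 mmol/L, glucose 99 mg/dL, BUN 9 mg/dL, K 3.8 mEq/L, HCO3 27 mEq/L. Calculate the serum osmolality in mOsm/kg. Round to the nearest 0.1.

Calculated osmolality = 2·Na + glucose/18 + BUN/2.8
= 2·143 + 99/18 + 9/2.8
= 286 + 5.50 + 3.21
= 294.71 mOsm/kg

294.7 mOsm/kg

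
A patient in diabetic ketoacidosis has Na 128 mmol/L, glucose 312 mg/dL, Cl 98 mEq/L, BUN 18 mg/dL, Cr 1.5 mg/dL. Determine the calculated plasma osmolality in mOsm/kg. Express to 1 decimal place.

279.8 mOsm/kg

Calculated osmolality = 2·Na + glucose/18 + BUN/2.8
= 2·128 + 312/18 + 18/2.8
= 256 + 17.33 + 6.43
= 279.76 mOsm/kg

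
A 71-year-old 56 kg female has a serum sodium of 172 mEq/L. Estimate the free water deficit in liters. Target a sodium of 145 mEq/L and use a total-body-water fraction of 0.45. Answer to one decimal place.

TBW = 0.45 · 56 = 25.2 L
Free water deficit = TBW · (Na/145 − 1)
= 25.2 · (172/145 − 1)
= 25.2 · 0.1862
= 4.69 L

4.7 L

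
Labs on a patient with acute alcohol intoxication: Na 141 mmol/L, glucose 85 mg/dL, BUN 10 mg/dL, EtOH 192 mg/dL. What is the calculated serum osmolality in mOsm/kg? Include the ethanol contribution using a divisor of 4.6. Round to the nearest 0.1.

Calculated osmolality = 2·Na + glucose/18 + BUN/2.8 + ethanol/4.6
= 2·141 + 85/18 + 10/2.8 + 192/4.6
= 282 + 4.72 + 3.57 + 41.74
= 332.03 mOsm/kg

332.0 mOsm/kg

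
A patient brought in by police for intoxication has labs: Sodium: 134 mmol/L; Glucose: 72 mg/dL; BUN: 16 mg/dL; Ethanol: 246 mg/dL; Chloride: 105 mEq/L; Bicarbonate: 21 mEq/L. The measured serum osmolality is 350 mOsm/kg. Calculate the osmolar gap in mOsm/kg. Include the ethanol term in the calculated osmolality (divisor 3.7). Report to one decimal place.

Calculated osmolality = 2·Na + glucose/18 + BUN/2.8 + ethanol/3.7
= 2·134 + 72/18 + 16/2.8 + 246/3.7
= 268 + 4 + 5.71 + 66.49
= 344.2 mOsm/kg ≈ 344.2 mOsm/kg
Osmolar gap = measured − calculated = 350 − 344.2 = 5.8 mOsm/kg

5.8 mOsm/kg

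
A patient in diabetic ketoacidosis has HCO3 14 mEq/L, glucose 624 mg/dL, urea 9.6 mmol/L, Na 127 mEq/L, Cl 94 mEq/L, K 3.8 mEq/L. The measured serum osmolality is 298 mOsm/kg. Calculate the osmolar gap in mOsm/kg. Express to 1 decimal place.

-0.3 mOsm/kg

Calculated osmolality = 2·Na + glucose/18 + urea
= 2·127 + 624/18 + 9.6
= 254 + 34.67 + 9.60
= 298.27 mOsm/kg ≈ 298.3 mOsm/kg
Osmolar gap = measured − calculated = 298 − 298.3 = -0.3 mOsm/kg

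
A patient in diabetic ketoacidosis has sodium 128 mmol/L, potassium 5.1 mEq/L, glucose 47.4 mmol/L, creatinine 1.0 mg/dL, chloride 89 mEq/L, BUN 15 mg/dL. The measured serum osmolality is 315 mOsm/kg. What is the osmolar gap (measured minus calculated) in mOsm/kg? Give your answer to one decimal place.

6.2 mOsm/kg

Calculated osmolality = 2·Na + glucose + BUN/2.8
= 2·128 + 47.4 + 15/2.8
= 256 + 47.40 + 5.36
= 308.76 mOsm/kg ≈ 308.8 mOsm/kg
Osmolar gap = measured − calculated = 315 − 308.8 = 6.2 mOsm/kg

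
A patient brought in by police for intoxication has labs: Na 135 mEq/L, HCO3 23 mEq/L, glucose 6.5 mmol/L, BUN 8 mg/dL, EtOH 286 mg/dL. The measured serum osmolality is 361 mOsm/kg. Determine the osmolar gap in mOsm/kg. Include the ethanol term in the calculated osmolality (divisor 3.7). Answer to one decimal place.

Calculated osmolality = 2·Na + glucose + BUN/2.8 + ethanol/3.7
= 2·135 + 6.5 + 8/2.8 + 286/3.7
= 270 + 6.50 + 2.86 + 77.30
= 356.66 mOsm/kg ≈ 356.7 mOsm/kg
Osmolar gap = measured − calculated = 361 − 356.7 = 4.3 mOsm/kg

4.3 mOsm/kg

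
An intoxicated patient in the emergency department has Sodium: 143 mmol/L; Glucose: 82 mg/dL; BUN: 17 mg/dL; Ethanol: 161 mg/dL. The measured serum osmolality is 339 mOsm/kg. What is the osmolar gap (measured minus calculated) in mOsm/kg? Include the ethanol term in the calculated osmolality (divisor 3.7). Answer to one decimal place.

Calculated osmolality = 2·Na + glucose/18 + BUN/2.8 + ethanol/3.7
= 2·143 + 82/18 + 17/2.8 + 161/3.7
= 286 + 4.56 + 6.07 + 43.51
= 340.14 mOsm/kg ≈ 340.1 mOsm/kg
Osmolar gap = measured − calculated = 339 − 340.1 = -1.1 mOsm/kg

-1.1 mOsm/kg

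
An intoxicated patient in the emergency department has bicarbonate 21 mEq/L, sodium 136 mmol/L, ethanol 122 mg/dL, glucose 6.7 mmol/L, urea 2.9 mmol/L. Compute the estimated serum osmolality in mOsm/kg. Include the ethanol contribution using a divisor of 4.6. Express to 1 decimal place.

Calculated osmolality = 2·Na + glucose + urea + ethanol/4.6
= 2·136 + 6.7 + 2.9 + 122/4.6
= 272 + 6.70 + 2.90 + 26.52
= 308.12 mOsm/kg

308.1 mOsm/kg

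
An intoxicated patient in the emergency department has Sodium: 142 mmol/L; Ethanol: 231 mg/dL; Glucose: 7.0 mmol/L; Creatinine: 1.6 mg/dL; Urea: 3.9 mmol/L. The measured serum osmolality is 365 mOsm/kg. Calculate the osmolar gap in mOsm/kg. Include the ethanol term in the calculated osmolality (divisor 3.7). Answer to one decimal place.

Calculated osmolality = 2·Na + glucose + urea + ethanol/3.7
= 2·142 + 7 + 3.9 + 231/3.7
= 284 + 7 + 3.90 + 62.43
= 357.33 mOsm/kg ≈ 357.3 mOsm/kg
Osmolar gap = measured − calculated = 365 − 357.3 = 7.7 mOsm/kg

7.7 mOsm/kg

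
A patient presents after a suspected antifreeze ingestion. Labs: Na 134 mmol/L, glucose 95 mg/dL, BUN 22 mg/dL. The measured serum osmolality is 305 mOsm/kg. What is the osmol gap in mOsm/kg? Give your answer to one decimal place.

23.9 mOsm/kg

Calculated osmolality = 2·Na + glucose/18 + BUN/2.8
= 2·134 + 95/18 + 22/2.8
= 268 + 5.28 + 7.86
= 281.14 mOsm/kg ≈ 281.1 mOsm/kg
Osmolar gap = measured − calculated = 305 − 281.1 = 23.9 mOsm/kg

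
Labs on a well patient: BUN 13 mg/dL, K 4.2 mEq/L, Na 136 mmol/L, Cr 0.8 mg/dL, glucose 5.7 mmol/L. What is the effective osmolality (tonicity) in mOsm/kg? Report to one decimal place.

277.7 mOsm/kg

Effective osmolality excludes urea (freely permeant across cell membranes):
2·Na + glucose
= 2·136 + 5.7
= 272 + 5.7
= 277.7 mOsm/kg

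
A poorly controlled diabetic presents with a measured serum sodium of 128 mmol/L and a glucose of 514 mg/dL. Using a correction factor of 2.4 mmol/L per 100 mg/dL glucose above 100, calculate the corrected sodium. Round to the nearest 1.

138 mmol/L

Corrected Na = measured Na + 2.4 · (glucose − 100)/100
= 128 + 2.4 · (514 − 100)/100
= 128 + 9.9
= 137.9 mmol/L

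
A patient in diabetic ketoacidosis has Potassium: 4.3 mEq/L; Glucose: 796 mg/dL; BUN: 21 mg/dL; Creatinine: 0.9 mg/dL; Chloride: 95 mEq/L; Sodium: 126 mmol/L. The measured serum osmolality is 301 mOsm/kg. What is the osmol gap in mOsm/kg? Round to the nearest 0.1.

Calculated osmolality = 2·Na + glucose/18 + BUN/2.8
= 2·126 + 796/18 + 21/2.8
= 252 + 44.22 + 7.50
= 303.72 mOsm/kg ≈ 303.7 mOsm/kg
Osmolar gap = measured − calculated = 301 − 303.7 = -2.7 mOsm/kg

-2.7 mOsm/kg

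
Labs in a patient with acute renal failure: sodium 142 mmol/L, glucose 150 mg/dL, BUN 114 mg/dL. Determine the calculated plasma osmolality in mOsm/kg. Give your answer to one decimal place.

Calculated osmolality = 2·Na + glucose/18 + BUN/2.8
= 2·142 + 150/18 + 114/2.8
= 284 + 8.33 + 40.71
= 333.04 mOsm/kg

333.0 mOsm/kg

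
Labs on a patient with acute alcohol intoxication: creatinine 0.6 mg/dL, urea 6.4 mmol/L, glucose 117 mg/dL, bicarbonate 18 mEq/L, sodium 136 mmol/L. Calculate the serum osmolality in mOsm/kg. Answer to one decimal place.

Calculated osmolality = 2·Na + glucose/18 + urea
= 2·136 + 117/18 + 6.4
= 272 + 6.50 + 6.40
= 284.9 mOsm/kg

284.9 mOsm/kg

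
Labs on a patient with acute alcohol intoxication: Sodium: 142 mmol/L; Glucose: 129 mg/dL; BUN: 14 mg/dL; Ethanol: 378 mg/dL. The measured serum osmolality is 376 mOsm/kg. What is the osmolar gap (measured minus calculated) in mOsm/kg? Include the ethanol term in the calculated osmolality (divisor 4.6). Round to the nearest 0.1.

Calculated osmolality = 2·Na + glucose/18 + BUN/2.8 + ethanol/4.6
= 2·142 + 129/18 + 14/2.8 + 378/4.6
= 284 + 7.17 + 5 + 82.17
= 378.34 mOsm/kg ≈ 378.3 mOsm/kg
Osmolar gap = measured − calculated = 376 − 378.3 = -2.3 mOsm/kg

-2.3 mOsm/kg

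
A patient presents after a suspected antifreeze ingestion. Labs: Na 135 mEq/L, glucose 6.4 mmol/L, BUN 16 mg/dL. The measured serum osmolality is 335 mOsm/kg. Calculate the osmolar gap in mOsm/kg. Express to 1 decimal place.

52.9 mOsm/kg

Calculated osmolality = 2·Na + glucose + BUN/2.8
= 2·135 + 6.4 + 16/2.8
= 270 + 6.40 + 5.71
= 282.11 mOsm/kg ≈ 282.1 mOsm/kg
Osmolar gap = measured − calculated = 335 − 282.1 = 52.9 mOsm/kg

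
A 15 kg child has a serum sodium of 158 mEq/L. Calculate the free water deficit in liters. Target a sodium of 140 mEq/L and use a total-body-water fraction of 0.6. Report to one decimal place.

TBW = 0.6 · 15 = 9 L
Free water deficit = TBW · (Na/140 − 1)
= 9 · (158/140 − 1)
= 9 · 0.1286
= 1.16 L

1.2 L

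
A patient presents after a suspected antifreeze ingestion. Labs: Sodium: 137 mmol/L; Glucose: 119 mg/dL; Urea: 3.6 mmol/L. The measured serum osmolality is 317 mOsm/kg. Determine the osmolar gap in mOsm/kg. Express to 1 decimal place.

Calculated osmolality = 2·Na + glucose/18 + urea
= 2·137 + 119/18 + 3.6
= 274 + 6.61 + 3.60
= 284.21 mOsm/kg ≈ 284.2 mOsm/kg
Osmolar gap = measured − calculated = 317 − 284.2 = 32.8 mOsm/kg

32.8 mOsm/kg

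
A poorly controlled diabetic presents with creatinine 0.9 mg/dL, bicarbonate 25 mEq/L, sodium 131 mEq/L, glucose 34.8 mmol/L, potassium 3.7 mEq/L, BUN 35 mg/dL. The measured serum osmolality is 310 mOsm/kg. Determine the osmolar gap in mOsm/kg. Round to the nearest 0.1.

0.7 mOsm/kg

Calculated osmolality = 2·Na + glucose + BUN/2.8
= 2·131 + 34.8 + 35/2.8
= 262 + 34.80 + 12.50
= 309.3 mOsm/kg ≈ 309.3 mOsm/kg
Osmolar gap = measured − calculated = 310 − 309.3 = 0.7 mOsm/kg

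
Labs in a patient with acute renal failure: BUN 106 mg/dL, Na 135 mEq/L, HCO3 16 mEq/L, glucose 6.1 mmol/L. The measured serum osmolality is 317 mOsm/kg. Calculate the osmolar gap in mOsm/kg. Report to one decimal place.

Calculated osmolality = 2·Na + glucose + BUN/2.8
= 2·135 + 6.1 + 106/2.8
= 270 + 6.10 + 37.86
= 313.96 mOsm/kg ≈ 314.0 mOsm/kg
Osmolar gap = measured − calculated = 317 − 314.0 = 3.0 mOsm/kg

3.0 mOsm/kg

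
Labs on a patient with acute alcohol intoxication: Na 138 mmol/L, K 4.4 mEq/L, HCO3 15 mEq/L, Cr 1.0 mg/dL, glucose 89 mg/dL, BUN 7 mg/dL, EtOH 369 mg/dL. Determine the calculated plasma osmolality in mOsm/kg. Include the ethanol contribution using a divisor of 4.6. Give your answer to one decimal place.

363.7 mOsm/kg

Calculated osmolality = 2·Na + glucose/18 + BUN/2.8 + ethanol/4.6
= 2·138 + 89/18 + 7/2.8 + 369/4.6
= 276 + 4.94 + 2.50 + 80.22
= 363.66 mOsm/kg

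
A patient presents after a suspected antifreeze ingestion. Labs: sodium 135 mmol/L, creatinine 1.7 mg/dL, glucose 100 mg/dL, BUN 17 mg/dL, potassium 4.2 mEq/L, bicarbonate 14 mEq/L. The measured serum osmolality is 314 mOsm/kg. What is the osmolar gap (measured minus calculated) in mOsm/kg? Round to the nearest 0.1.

32.4 mOsm/kg

Calculated osmolality = 2·Na + glucose/18 + BUN/2.8
= 2·135 + 100/18 + 17/2.8
= 270 + 5.56 + 6.07
= 281.63 mOsm/kg ≈ 281.6 mOsm/kg
Osmolar gap = measured − calculated = 314 − 281.6 = 32.4 mOsm/kg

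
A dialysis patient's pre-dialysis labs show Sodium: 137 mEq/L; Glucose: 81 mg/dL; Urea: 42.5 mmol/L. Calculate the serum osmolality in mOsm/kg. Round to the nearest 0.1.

Calculated osmolality = 2·Na + glucose/18 + urea
= 2·137 + 81/18 + 42.5
= 274 + 4.50 + 42.50
= 321 mOsm/kg

321.0 mOsm/kg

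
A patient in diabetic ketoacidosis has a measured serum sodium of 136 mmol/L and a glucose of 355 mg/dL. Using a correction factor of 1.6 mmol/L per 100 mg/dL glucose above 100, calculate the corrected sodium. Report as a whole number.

Corrected Na = measured Na + 1.6 · (glucose − 100)/100
= 136 + 1.6 · (355 − 100)/100
= 136 + 4.1
= 140.1 mmol/L

140 mmol/L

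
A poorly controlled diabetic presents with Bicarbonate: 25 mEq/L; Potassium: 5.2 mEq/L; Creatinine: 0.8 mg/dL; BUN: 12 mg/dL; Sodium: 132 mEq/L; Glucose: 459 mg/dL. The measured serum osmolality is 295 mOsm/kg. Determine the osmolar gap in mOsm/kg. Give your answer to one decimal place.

1.2 mOsm/kg

Calculated osmolality = 2·Na + glucose/18 + BUN/2.8
= 2·132 + 459/18 + 12/2.8
= 264 + 25.50 + 4.29
= 293.79 mOsm/kg ≈ 293.8 mOsm/kg
Osmolar gap = measured − calculated = 295 − 293.8 = 1.2 mOsm/kg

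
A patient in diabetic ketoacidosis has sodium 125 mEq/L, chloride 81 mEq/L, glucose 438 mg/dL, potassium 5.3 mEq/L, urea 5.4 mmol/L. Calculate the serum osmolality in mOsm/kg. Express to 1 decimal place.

279.7 mOsm/kg

Calculated osmolality = 2·Na + glucose/18 + urea
= 2·125 + 438/18 + 5.4
= 250 + 24.33 + 5.40
= 279.73 mOsm/kg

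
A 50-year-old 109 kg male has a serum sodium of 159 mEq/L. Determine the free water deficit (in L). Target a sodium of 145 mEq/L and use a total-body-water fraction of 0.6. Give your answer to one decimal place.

TBW = 0.6 · 109 = 65.4 L
Free water deficit = TBW · (Na/145 − 1)
= 65.4 · (159/145 − 1)
= 65.4 · 0.0966
= 6.32 L

6.3 L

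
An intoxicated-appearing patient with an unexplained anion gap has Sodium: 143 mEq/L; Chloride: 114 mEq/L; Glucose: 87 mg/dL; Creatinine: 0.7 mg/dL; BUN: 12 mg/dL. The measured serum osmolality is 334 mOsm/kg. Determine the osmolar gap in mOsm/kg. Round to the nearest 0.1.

38.9 mOsm/kg

Calculated osmolality = 2·Na + glucose/18 + BUN/2.8
= 2·143 + 87/18 + 12/2.8
= 286 + 4.83 + 4.29
= 295.12 mOsm/kg ≈ 295.1 mOsm/kg
Osmolar gap = measured − calculated = 334 − 295.1 = 38.9 mOsm/kg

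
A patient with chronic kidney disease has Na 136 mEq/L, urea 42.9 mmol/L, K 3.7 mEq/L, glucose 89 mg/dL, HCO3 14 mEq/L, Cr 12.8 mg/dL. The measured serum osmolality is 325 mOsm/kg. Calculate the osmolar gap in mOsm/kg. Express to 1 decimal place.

Calculated osmolality = 2·Na + glucose/18 + urea
= 2·136 + 89/18 + 42.9
= 272 + 4.94 + 42.90
= 319.84 mOsm/kg ≈ 319.8 mOsm/kg
Osmolar gap = measured − calculated = 325 − 319.8 = 5.2 mOsm/kg

5.2 mOsm/kg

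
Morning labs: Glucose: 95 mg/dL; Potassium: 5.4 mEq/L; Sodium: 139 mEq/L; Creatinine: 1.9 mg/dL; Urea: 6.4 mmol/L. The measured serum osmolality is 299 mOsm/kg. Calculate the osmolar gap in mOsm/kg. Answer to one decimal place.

9.3 mOsm/kg

Calculated osmolality = 2·Na + glucose/18 + urea
= 2·139 + 95/18 + 6.4
= 278 + 5.28 + 6.40
= 289.68 mOsm/kg ≈ 289.7 mOsm/kg
Osmolar gap = measured − calculated = 299 − 289.7 = 9.3 mOsm/kg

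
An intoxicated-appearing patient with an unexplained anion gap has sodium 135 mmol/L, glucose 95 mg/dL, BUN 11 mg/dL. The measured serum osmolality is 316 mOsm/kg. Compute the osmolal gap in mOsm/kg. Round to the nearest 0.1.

Calculated osmolality = 2·Na + glucose/18 + BUN/2.8
= 2·135 + 95/18 + 11/2.8
= 270 + 5.28 + 3.93
= 279.21 mOsm/kg ≈ 279.2 mOsm/kg
Osmolar gap = measured − calculated = 316 − 279.2 = 36.8 mOsm/kg

36.8 mOsm/kg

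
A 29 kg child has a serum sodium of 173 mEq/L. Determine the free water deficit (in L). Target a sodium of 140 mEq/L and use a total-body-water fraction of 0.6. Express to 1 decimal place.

TBW = 0.6 · 29 = 17.4 L
Free water deficit = TBW · (Na/140 − 1)
= 17.4 · (173/140 − 1)
= 17.4 · 0.2357
= 4.1 L

4.1 L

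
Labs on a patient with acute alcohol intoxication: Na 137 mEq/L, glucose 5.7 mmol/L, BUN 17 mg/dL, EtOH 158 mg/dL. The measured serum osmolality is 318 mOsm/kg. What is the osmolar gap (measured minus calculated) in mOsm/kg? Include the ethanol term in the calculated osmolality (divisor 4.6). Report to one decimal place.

Calculated osmolality = 2·Na + glucose + BUN/2.8 + ethanol/4.6
= 2·137 + 5.7 + 17/2.8 + 158/4.6
= 274 + 5.70 + 6.07 + 34.35
= 320.12 mOsm/kg ≈ 320.1 mOsm/kg
Osmolar gap = measured − calculated = 318 − 320.1 = -2.1 mOsm/kg

-2.1 mOsm/kg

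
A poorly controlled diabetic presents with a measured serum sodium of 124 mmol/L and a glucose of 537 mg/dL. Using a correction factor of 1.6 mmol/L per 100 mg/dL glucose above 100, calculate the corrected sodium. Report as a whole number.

Corrected Na = measured Na + 1.6 · (glucose − 100)/100
= 124 + 1.6 · (537 − 100)/100
= 124 + 7
= 131 mmol/L

131 mmol/L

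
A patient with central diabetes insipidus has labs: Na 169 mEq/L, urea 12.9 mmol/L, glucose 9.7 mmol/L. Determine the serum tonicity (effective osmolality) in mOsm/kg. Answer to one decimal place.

347.7 mOsm/kg

Effective osmolality excludes urea (freely permeant across cell membranes):
2·Na + glucose
= 2·169 + 9.7
= 338 + 9.7
= 347.7 mOsm/kg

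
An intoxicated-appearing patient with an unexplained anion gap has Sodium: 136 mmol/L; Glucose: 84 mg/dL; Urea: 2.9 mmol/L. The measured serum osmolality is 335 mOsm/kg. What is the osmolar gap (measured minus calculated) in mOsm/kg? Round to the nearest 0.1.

Calculated osmolality = 2·Na + glucose/18 + urea
= 2·136 + 84/18 + 2.9
= 272 + 4.67 + 2.90
= 279.57 mOsm/kg ≈ 279.6 mOsm/kg
Osmolar gap = measured − calculated = 335 − 279.6 = 55.4 mOsm/kg

55.4 mOsm/kg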